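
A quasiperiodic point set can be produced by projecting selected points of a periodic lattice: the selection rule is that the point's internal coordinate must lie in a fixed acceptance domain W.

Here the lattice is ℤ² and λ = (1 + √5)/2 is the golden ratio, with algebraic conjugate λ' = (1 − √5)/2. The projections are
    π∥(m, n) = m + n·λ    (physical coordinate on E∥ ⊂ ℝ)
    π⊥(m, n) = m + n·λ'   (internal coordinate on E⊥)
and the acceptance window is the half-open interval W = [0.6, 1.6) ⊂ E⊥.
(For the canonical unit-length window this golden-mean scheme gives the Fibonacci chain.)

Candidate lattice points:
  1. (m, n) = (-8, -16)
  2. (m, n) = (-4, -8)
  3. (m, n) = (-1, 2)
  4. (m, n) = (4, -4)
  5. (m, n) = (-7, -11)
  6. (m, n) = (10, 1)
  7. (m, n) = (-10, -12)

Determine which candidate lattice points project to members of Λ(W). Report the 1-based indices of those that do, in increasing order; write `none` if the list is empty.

λ' = (1−√5)/2 ≈ -0.6180.
candidate 1: (m,n)=(-8,-16) → π∥ = -8-16·λ ≈ -33.8885, π⊥ = -8-16·λ' ≈ 1.8885 ∉ [0.6, 1.6) ⇒ out
candidate 2: (m,n)=(-4,-8) → π∥ = -4-8·λ ≈ -16.9443, π⊥ = -4-8·λ' ≈ 0.9443 ∈ [0.6, 1.6) ⇒ IN Λ
candidate 3: (m,n)=(-1,2) → π∥ = -1+2·λ ≈ 2.2361, π⊥ = -1+2·λ' ≈ -2.2361 ∉ [0.6, 1.6) ⇒ out
candidate 4: (m,n)=(4,-4) → π∥ = 4-4·λ ≈ -2.4721, π⊥ = 4-4·λ' ≈ 6.4721 ∉ [0.6, 1.6) ⇒ out
candidate 5: (m,n)=(-7,-11) → π∥ = -7-11·λ ≈ -24.7984, π⊥ = -7-11·λ' ≈ -0.2016 ∉ [0.6, 1.6) ⇒ out
candidate 6: (m,n)=(10,1) → π∥ = 10+1·λ ≈ 11.6180, π⊥ = 10+1·λ' ≈ 9.3820 ∉ [0.6, 1.6) ⇒ out
candidate 7: (m,n)=(-10,-12) → π∥ = -10-12·λ ≈ -29.4164, π⊥ = -10-12·λ' ≈ -2.5836 ∉ [0.6, 1.6) ⇒ out

2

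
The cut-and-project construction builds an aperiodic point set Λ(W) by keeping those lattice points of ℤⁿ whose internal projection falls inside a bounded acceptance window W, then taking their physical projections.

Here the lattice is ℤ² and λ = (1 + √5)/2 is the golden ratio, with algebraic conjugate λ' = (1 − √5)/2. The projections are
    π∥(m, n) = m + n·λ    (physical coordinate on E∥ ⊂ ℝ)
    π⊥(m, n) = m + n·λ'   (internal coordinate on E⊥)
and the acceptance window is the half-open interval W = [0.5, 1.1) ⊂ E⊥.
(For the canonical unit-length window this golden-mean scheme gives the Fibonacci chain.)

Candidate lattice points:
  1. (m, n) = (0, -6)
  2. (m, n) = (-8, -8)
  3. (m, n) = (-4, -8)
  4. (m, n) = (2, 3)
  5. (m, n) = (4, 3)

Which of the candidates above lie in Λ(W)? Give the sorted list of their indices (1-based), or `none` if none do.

Compute λ' = (1−√5)/2 = -0.61803, so π⊥(m,n) = m -0.61803·n.
candidate 1: (m,n)=(0,-6) → π∥ = 0-6·λ ≈ -9.70820, π⊥ = 0-6·λ' ≈ 3.70820 ∉ [0.5, 1.1) ⇒ out
candidate 2: (m,n)=(-8,-8) → π∥ = -8-8·λ ≈ -20.94427, π⊥ = -8-8·λ' ≈ -3.05573 ∉ [0.5, 1.1) ⇒ out
candidate 3: (m,n)=(-4,-8) → π∥ = -4-8·λ ≈ -16.94427, π⊥ = -4-8·λ' ≈ 0.94427 ∈ [0.5, 1.1) ⇒ IN Λ
candidate 4: (m,n)=(2,3) → π∥ = 2+3·λ ≈ 6.85410, π⊥ = 2+3·λ' ≈ 0.14590 ∉ [0.5, 1.1) ⇒ out
candidate 5: (m,n)=(4,3) → π∥ = 4+3·λ ≈ 8.85410, π⊥ = 4+3·λ' ≈ 2.14590 ∉ [0.5, 1.1) ⇒ out

3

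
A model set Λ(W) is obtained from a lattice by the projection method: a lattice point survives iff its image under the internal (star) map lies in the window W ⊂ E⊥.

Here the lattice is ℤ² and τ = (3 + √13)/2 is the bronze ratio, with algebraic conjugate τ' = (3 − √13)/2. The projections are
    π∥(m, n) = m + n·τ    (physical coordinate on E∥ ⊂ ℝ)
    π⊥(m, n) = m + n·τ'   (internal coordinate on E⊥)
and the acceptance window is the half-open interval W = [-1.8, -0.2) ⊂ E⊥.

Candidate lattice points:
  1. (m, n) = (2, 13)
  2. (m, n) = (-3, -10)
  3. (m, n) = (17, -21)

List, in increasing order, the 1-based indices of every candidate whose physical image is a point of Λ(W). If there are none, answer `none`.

none

τ' = (3−√13)/2 ≈ -0.30278.
#1 (2,13): internal coord 2 + (13)·τ' = -1.93608; -1.93608 ∉ [-1.8, -0.2) → out
#2 (-3,-10): internal coord -3 + (-10)·τ' = +0.02776; +0.02776 ∉ [-1.8, -0.2) → out
#3 (17,-21): internal coord 17 + (-21)·τ' = +23.35829; +23.35829 ∉ [-1.8, -0.2) → out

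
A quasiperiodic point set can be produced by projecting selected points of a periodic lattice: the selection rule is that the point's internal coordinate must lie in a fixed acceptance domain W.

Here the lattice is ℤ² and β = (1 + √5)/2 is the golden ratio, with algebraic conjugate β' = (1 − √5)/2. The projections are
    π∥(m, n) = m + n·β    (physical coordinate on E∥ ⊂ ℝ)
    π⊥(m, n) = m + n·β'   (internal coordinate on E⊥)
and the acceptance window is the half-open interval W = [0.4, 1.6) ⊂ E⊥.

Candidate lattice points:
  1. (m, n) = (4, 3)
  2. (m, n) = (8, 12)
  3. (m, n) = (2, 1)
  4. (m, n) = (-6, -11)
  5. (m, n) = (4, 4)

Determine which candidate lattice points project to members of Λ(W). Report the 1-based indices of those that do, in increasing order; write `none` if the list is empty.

2, 3, 4, 5

Compute β' = (1−√5)/2 = -0.61803, so π⊥(m,n) = m -0.61803·n.
#1 (4,3): internal coord 4 + (3)·β' = +2.14590; +2.14590 ∉ [0.4, 1.6) → out
#2 (8,12): internal coord 8 + (12)·β' = +0.58359; +0.58359 ∈ [0.4, 1.6) → IN Λ
#3 (2,1): internal coord 2 + (1)·β' = +1.38197; +1.38197 ∈ [0.4, 1.6) → IN Λ
#4 (-6,-11): internal coord -6 + (-11)·β' = +0.79837; +0.79837 ∈ [0.4, 1.6) → IN Λ
#5 (4,4): internal coord 4 + (4)·β' = +1.52786; +1.52786 ∈ [0.4, 1.6) → IN Λ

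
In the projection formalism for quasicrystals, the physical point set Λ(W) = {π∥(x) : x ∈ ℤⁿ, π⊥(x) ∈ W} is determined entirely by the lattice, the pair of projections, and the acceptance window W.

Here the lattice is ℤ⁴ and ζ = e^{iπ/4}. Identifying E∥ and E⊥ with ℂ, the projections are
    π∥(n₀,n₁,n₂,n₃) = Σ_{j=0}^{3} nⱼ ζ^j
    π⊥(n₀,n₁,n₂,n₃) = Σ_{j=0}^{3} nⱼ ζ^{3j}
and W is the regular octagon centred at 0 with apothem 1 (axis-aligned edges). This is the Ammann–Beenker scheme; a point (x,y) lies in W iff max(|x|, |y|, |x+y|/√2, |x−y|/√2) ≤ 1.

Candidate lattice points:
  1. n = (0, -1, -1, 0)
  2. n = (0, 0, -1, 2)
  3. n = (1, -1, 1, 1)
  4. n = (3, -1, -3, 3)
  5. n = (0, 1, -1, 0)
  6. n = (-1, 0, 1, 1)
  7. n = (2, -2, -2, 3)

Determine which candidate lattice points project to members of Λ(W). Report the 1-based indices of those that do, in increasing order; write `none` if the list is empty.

1, 6

Internal map: ζ^{3j} for j=0..3 gives (1,0), (−√2/2,√2/2), (0,−1), (√2/2,√2/2).
#1 (0, -1, -1, 0): internal (0.707107, 0.292893); octagon support 0.707107 vs apothem 1 → ∈ W
#2 (0, 0, -1, 2): internal (1.414214, 2.414214); octagon support 2.707107 vs apothem 1 → ∉ W
#3 (1, -1, 1, 1): internal (2.414214, -1.000000); octagon support 2.414214 vs apothem 1 → ∉ W
#4 (3, -1, -3, 3): internal (5.828427, 4.414214); octagon support 7.242641 vs apothem 1 → ∉ W
#5 (0, 1, -1, 0): internal (-0.707107, 1.707107); octagon support 1.707107 vs apothem 1 → ∉ W
#6 (-1, 0, 1, 1): internal (-0.292893, -0.292893); octagon support 0.414214 vs apothem 1 → ∈ W
#7 (2, -2, -2, 3): internal (5.535534, 2.707107); octagon support 5.828427 vs apothem 1 → ∉ W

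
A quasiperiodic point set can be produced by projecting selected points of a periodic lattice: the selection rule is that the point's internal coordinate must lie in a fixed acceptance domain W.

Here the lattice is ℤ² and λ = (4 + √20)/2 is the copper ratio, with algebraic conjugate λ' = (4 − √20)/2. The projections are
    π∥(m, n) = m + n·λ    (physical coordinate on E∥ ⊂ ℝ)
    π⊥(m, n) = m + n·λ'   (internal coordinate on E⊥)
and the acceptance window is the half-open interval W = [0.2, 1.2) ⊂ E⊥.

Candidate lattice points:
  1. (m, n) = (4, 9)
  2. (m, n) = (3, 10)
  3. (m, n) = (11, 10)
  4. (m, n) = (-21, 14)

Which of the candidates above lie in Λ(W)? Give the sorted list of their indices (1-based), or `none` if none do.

Numerically λ ≈ 4.23607 and λ' = −1/λ ≈ -0.23607.
candidate 1: (m,n)=(4,9) → π∥ = 4+9·λ ≈ 42.12461, π⊥ = 4+9·λ' ≈ 1.87539 ∉ [0.2, 1.2) ⇒ out
candidate 2: (m,n)=(3,10) → π∥ = 3+10·λ ≈ 45.36068, π⊥ = 3+10·λ' ≈ 0.63932 ∈ [0.2, 1.2) ⇒ IN Λ
candidate 3: (m,n)=(11,10) → π∥ = 11+10·λ ≈ 53.36068, π⊥ = 11+10·λ' ≈ 8.63932 ∉ [0.2, 1.2) ⇒ out
candidate 4: (m,n)=(-21,14) → π∥ = -21+14·λ ≈ 38.30495, π⊥ = -21+14·λ' ≈ -24.30495 ∉ [0.2, 1.2) ⇒ out

2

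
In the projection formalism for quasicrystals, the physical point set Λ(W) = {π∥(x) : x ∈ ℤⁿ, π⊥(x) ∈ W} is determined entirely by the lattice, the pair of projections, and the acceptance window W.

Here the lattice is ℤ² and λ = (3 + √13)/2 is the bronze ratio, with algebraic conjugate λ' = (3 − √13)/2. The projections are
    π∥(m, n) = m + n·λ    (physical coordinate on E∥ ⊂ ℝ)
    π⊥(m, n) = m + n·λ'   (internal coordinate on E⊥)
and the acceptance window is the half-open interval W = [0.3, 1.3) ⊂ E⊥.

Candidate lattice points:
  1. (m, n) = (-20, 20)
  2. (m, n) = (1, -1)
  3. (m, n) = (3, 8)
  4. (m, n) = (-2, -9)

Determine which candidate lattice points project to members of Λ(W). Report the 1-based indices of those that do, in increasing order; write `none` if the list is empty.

λ' = (3−√13)/2 ≈ -0.30278.
[1] lift (-20,20): star map gives -26.05551; window check 0.3 ≤ -26.05551 < 1.3 is false → out
[2] lift (1,-1): star map gives 1.30278; window check 0.3 ≤ 1.30278 < 1.3 is false → out
[3] lift (3,8): star map gives 0.57779; window check 0.3 ≤ 0.57779 < 1.3 is true → IN Λ
[4] lift (-2,-9): star map gives 0.72498; window check 0.3 ≤ 0.72498 < 1.3 is true → IN Λ

3, 4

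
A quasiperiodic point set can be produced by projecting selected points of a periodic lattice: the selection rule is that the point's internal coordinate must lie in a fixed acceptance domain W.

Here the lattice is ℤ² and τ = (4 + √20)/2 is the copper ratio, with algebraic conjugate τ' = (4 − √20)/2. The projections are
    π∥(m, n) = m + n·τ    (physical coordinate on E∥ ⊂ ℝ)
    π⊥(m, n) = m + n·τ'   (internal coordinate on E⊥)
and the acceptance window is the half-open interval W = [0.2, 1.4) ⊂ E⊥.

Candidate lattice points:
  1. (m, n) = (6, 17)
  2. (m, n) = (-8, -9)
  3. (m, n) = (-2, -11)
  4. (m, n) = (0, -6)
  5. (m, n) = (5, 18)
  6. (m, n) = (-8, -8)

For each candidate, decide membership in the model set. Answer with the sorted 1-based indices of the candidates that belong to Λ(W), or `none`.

Numerically τ ≈ 4.2361 and τ' = −1/τ ≈ -0.2361.
candidate 1: (m,n)=(6,17) → π∥ = 6+17·τ ≈ 78.0132, π⊥ = 6+17·τ' ≈ 1.9868 ∉ [0.2, 1.4) ⇒ out
candidate 2: (m,n)=(-8,-9) → π∥ = -8-9·τ ≈ -46.1246, π⊥ = -8-9·τ' ≈ -5.8754 ∉ [0.2, 1.4) ⇒ out
candidate 3: (m,n)=(-2,-11) → π∥ = -2-11·τ ≈ -48.5967, π⊥ = -2-11·τ' ≈ 0.5967 ∈ [0.2, 1.4) ⇒ IN Λ
candidate 4: (m,n)=(0,-6) → π∥ = 0-6·τ ≈ -25.4164, π⊥ = 0-6·τ' ≈ 1.4164 ∉ [0.2, 1.4) ⇒ out
candidate 5: (m,n)=(5,18) → π∥ = 5+18·τ ≈ 81.2492, π⊥ = 5+18·τ' ≈ 0.7508 ∈ [0.2, 1.4) ⇒ IN Λ
candidate 6: (m,n)=(-8,-8) → π∥ = -8-8·τ ≈ -41.8885, π⊥ = -8-8·τ' ≈ -6.1115 ∉ [0.2, 1.4) ⇒ out

3, 5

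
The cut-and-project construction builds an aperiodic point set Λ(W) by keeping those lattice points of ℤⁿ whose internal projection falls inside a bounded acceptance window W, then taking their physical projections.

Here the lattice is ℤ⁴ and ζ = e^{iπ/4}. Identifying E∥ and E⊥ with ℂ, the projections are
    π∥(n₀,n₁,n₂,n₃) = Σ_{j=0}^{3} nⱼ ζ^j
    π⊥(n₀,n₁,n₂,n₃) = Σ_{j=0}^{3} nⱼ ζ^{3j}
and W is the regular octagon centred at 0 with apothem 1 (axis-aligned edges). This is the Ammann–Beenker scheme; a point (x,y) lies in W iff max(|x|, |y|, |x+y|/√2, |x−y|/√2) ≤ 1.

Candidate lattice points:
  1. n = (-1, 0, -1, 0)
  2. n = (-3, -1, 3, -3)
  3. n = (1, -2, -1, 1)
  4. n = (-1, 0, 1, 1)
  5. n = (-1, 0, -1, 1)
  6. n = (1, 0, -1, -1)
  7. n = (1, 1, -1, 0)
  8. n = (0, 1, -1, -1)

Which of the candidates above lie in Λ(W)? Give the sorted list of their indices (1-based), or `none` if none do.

With ζ = e^{iπ/4} the internal vectors are ζ^0,ζ^3,ζ^6,ζ^9.
candidate 1: n = (-1, 0, -1, 0) → π⊥ ≈ (-1.0000, +1.0000); max(|x|,|y|,|x±y|/√2) = 1.4142 > 1 ⇒ ∉ W
candidate 2: n = (-3, -1, 3, -3) → π⊥ ≈ (-4.4142, -5.8284); max(|x|,|y|,|x±y|/√2) = 7.2426 > 1 ⇒ ∉ W
candidate 3: n = (1, -2, -1, 1) → π⊥ ≈ (+3.1213, +0.2929); max(|x|,|y|,|x±y|/√2) = 3.1213 > 1 ⇒ ∉ W
candidate 4: n = (-1, 0, 1, 1) → π⊥ ≈ (-0.2929, -0.2929); max(|x|,|y|,|x±y|/√2) = 0.4142 ≤ 1 ⇒ ∈ W
candidate 5: n = (-1, 0, -1, 1) → π⊥ ≈ (-0.2929, +1.7071); max(|x|,|y|,|x±y|/√2) = 1.7071 > 1 ⇒ ∉ W
candidate 6: n = (1, 0, -1, -1) → π⊥ ≈ (+0.2929, +0.2929); max(|x|,|y|,|x±y|/√2) = 0.4142 ≤ 1 ⇒ ∈ W
candidate 7: n = (1, 1, -1, 0) → π⊥ ≈ (+0.2929, +1.7071); max(|x|,|y|,|x±y|/√2) = 1.7071 > 1 ⇒ ∉ W
candidate 8: n = (0, 1, -1, -1) → π⊥ ≈ (-1.4142, +1.0000); max(|x|,|y|,|x±y|/√2) = 1.7071 > 1 ⇒ ∉ W

4, 6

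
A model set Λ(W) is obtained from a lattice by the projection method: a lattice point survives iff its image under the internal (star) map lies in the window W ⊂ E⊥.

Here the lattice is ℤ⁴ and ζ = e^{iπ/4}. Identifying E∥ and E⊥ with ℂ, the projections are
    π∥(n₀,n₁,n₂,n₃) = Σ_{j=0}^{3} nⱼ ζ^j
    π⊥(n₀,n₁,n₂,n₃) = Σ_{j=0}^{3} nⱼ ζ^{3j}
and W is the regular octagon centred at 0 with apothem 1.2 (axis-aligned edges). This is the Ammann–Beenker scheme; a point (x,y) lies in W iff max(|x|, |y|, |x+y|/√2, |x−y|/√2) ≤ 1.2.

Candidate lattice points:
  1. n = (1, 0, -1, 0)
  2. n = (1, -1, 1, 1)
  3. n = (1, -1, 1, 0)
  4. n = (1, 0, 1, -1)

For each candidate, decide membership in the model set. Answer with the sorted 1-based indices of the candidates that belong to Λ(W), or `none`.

none

Internal map: ζ^{3j} for j=0..3 gives (1,0), (−√2/2,√2/2), (0,−1), (√2/2,√2/2).
candidate 1: n = (1, 0, -1, 0) → π⊥ ≈ (+1.000000, +1.000000); max(|x|,|y|,|x±y|/√2) = 1.414214 > 1.2 ⇒ ∉ W
candidate 2: n = (1, -1, 1, 1) → π⊥ ≈ (+2.414214, -1.000000); max(|x|,|y|,|x±y|/√2) = 2.414214 > 1.2 ⇒ ∉ W
candidate 3: n = (1, -1, 1, 0) → π⊥ ≈ (+1.707107, -1.707107); max(|x|,|y|,|x±y|/√2) = 2.414214 > 1.2 ⇒ ∉ W
candidate 4: n = (1, 0, 1, -1) → π⊥ ≈ (+0.292893, -1.707107); max(|x|,|y|,|x±y|/√2) = 1.707107 > 1.2 ⇒ ∉ W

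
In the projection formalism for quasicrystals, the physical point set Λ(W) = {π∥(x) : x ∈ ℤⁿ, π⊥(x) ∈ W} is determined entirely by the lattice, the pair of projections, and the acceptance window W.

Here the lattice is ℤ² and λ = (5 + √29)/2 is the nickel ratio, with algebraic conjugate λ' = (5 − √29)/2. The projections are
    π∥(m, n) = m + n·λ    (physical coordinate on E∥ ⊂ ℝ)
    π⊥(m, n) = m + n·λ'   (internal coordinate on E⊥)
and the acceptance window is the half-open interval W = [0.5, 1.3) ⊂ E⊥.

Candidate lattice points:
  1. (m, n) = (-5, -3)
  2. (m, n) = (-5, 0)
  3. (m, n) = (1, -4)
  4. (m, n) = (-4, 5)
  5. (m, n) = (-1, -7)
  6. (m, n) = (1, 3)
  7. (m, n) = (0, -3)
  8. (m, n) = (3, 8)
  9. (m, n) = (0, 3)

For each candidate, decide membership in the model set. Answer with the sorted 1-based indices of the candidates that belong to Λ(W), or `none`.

7

λ' = (5−√29)/2 ≈ -0.192582.
candidate 1: (m,n)=(-5,-3) → π∥ = -5-3·λ ≈ -20.577747, π⊥ = -5-3·λ' ≈ -4.422253 ∉ [0.5, 1.3) ⇒ out
candidate 2: (m,n)=(-5,0) → π∥ = -5+0·λ ≈ -5.000000, π⊥ = -5+0·λ' ≈ -5.000000 ∉ [0.5, 1.3) ⇒ out
candidate 3: (m,n)=(1,-4) → π∥ = 1-4·λ ≈ -19.770330, π⊥ = 1-4·λ' ≈ 1.770330 ∉ [0.5, 1.3) ⇒ out
candidate 4: (m,n)=(-4,5) → π∥ = -4+5·λ ≈ 21.962912, π⊥ = -4+5·λ' ≈ -4.962912 ∉ [0.5, 1.3) ⇒ out
candidate 5: (m,n)=(-1,-7) → π∥ = -1-7·λ ≈ -37.348077, π⊥ = -1-7·λ' ≈ 0.348077 ∉ [0.5, 1.3) ⇒ out
candidate 6: (m,n)=(1,3) → π∥ = 1+3·λ ≈ 16.577747, π⊥ = 1+3·λ' ≈ 0.422253 ∉ [0.5, 1.3) ⇒ out
candidate 7: (m,n)=(0,-3) → π∥ = 0-3·λ ≈ -15.577747, π⊥ = 0-3·λ' ≈ 0.577747 ∈ [0.5, 1.3) ⇒ IN Λ
candidate 8: (m,n)=(3,8) → π∥ = 3+8·λ ≈ 44.540659, π⊥ = 3+8·λ' ≈ 1.459341 ∉ [0.5, 1.3) ⇒ out
candidate 9: (m,n)=(0,3) → π∥ = 0+3·λ ≈ 15.577747, π⊥ = 0+3·λ' ≈ -0.577747 ∉ [0.5, 1.3) ⇒ out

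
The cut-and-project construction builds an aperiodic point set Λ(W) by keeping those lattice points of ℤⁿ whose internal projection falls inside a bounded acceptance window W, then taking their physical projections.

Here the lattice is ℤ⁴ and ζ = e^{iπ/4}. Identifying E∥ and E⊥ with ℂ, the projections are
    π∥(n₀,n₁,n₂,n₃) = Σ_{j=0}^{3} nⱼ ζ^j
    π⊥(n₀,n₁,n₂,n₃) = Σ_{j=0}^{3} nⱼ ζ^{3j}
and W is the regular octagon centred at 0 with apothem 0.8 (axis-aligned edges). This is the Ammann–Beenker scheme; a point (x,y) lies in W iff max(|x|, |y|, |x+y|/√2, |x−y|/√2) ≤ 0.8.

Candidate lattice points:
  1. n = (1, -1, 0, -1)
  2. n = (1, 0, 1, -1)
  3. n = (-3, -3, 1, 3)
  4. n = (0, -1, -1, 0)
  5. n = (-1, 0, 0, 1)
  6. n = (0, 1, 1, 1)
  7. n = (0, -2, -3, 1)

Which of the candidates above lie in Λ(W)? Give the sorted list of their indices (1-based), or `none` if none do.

4, 5, 6

With ζ = e^{iπ/4} the internal vectors are ζ^0,ζ^3,ζ^6,ζ^9.
candidate 1: n = (1, -1, 0, -1) → π⊥ ≈ (+1.000000, -1.414214); max(|x|,|y|,|x±y|/√2) = 1.707107 > 0.8 ⇒ ∉ W
candidate 2: n = (1, 0, 1, -1) → π⊥ ≈ (+0.292893, -1.707107); max(|x|,|y|,|x±y|/√2) = 1.707107 > 0.8 ⇒ ∉ W
candidate 3: n = (-3, -3, 1, 3) → π⊥ ≈ (+1.242641, -1.000000); max(|x|,|y|,|x±y|/√2) = 1.585786 > 0.8 ⇒ ∉ W
candidate 4: n = (0, -1, -1, 0) → π⊥ ≈ (+0.707107, +0.292893); max(|x|,|y|,|x±y|/√2) = 0.707107 ≤ 0.8 ⇒ ∈ W
candidate 5: n = (-1, 0, 0, 1) → π⊥ ≈ (-0.292893, +0.707107); max(|x|,|y|,|x±y|/√2) = 0.707107 ≤ 0.8 ⇒ ∈ W
candidate 6: n = (0, 1, 1, 1) → π⊥ ≈ (+0.000000, +0.414214); max(|x|,|y|,|x±y|/√2) = 0.414214 ≤ 0.8 ⇒ ∈ W
candidate 7: n = (0, -2, -3, 1) → π⊥ ≈ (+2.121320, +2.292893); max(|x|,|y|,|x±y|/√2) = 3.121320 > 0.8 ⇒ ∉ W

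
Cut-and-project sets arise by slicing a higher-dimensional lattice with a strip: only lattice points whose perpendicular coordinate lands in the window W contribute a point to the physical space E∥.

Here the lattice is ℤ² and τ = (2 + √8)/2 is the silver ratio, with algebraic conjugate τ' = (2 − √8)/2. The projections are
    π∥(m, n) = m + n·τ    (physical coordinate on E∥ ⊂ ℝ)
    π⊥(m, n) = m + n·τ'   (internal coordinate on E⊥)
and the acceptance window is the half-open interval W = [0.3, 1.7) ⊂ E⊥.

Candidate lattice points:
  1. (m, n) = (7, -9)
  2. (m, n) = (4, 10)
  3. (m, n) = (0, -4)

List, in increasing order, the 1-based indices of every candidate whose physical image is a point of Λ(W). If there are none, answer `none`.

Compute τ' = (2−√8)/2 = -0.41421, so π⊥(m,n) = m -0.41421·n.
[1] lift (7,-9): star map gives 10.72792; window check 0.3 ≤ 10.72792 < 1.7 is false → out
[2] lift (4,10): star map gives -0.14214; window check 0.3 ≤ -0.14214 < 1.7 is false → out
[3] lift (0,-4): star map gives 1.65685; window check 0.3 ≤ 1.65685 < 1.7 is true → IN Λ

3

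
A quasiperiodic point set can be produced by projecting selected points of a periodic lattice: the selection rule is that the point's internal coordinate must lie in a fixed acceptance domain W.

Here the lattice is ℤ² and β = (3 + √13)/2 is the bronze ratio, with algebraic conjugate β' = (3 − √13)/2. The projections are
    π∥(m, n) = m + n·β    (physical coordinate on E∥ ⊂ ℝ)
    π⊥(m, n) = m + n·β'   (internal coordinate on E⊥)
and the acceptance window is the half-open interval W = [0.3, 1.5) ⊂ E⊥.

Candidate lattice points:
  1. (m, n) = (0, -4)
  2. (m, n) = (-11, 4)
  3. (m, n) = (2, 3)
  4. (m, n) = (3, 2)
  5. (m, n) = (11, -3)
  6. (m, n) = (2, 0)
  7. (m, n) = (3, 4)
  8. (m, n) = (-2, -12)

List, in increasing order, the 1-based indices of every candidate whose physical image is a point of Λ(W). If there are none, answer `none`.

1, 3

β' = (3−√13)/2 ≈ -0.302776.
[1] lift (0,-4): star map gives 1.211103; window check 0.3 ≤ 1.211103 < 1.5 is true → IN Λ
[2] lift (-11,4): star map gives -12.211103; window check 0.3 ≤ -12.211103 < 1.5 is false → out
[3] lift (2,3): star map gives 1.091673; window check 0.3 ≤ 1.091673 < 1.5 is true → IN Λ
[4] lift (3,2): star map gives 2.394449; window check 0.3 ≤ 2.394449 < 1.5 is false → out
[5] lift (11,-3): star map gives 11.908327; window check 0.3 ≤ 11.908327 < 1.5 is false → out
[6] lift (2,0): star map gives 2.000000; window check 0.3 ≤ 2.000000 < 1.5 is false → out
[7] lift (3,4): star map gives 1.788897; window check 0.3 ≤ 1.788897 < 1.5 is false → out
[8] lift (-2,-12): star map gives 1.633308; window check 0.3 ≤ 1.633308 < 1.5 is false → out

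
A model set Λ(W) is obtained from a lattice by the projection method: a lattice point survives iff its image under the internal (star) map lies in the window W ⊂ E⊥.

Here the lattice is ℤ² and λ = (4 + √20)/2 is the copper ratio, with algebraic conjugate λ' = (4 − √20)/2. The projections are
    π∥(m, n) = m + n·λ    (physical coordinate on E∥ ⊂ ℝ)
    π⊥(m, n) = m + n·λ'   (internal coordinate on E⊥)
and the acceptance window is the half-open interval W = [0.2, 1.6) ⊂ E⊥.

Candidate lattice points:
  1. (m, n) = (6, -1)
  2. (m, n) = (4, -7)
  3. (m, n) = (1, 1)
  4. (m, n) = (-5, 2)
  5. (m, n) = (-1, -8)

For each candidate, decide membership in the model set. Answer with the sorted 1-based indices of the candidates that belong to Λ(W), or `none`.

3, 5

λ' = (4−√20)/2 ≈ -0.236068.
candidate 1: (m,n)=(6,-1) → π∥ = 6-1·λ ≈ 1.763932, π⊥ = 6-1·λ' ≈ 6.236068 ∉ [0.2, 1.6) ⇒ out
candidate 2: (m,n)=(4,-7) → π∥ = 4-7·λ ≈ -25.652476, π⊥ = 4-7·λ' ≈ 5.652476 ∉ [0.2, 1.6) ⇒ out
candidate 3: (m,n)=(1,1) → π∥ = 1+1·λ ≈ 5.236068, π⊥ = 1+1·λ' ≈ 0.763932 ∈ [0.2, 1.6) ⇒ IN Λ
candidate 4: (m,n)=(-5,2) → π∥ = -5+2·λ ≈ 3.472136, π⊥ = -5+2·λ' ≈ -5.472136 ∉ [0.2, 1.6) ⇒ out
candidate 5: (m,n)=(-1,-8) → π∥ = -1-8·λ ≈ -34.888544, π⊥ = -1-8·λ' ≈ 0.888544 ∈ [0.2, 1.6) ⇒ IN Λ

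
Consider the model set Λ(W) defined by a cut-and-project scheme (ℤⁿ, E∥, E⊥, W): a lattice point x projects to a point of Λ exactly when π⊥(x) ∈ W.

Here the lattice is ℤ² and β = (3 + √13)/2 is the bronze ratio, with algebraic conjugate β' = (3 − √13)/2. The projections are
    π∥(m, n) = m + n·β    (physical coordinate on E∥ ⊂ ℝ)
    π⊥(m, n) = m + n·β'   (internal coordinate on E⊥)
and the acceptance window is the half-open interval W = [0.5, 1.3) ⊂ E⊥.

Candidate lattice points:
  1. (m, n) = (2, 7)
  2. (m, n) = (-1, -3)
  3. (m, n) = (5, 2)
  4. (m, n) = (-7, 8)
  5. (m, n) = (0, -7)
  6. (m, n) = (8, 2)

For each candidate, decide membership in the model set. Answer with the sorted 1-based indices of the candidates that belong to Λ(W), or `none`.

none

Numerically β ≈ 3.30278 and β' = −1/β ≈ -0.30278.
[1] lift (2,7): star map gives -0.11943; window check 0.5 ≤ -0.11943 < 1.3 is false → out
[2] lift (-1,-3): star map gives -0.09167; window check 0.5 ≤ -0.09167 < 1.3 is false → out
[3] lift (5,2): star map gives 4.39445; window check 0.5 ≤ 4.39445 < 1.3 is false → out
[4] lift (-7,8): star map gives -9.42221; window check 0.5 ≤ -9.42221 < 1.3 is false → out
[5] lift (0,-7): star map gives 2.11943; window check 0.5 ≤ 2.11943 < 1.3 is false → out
[6] lift (8,2): star map gives 7.39445; window check 0.5 ≤ 7.39445 < 1.3 is false → out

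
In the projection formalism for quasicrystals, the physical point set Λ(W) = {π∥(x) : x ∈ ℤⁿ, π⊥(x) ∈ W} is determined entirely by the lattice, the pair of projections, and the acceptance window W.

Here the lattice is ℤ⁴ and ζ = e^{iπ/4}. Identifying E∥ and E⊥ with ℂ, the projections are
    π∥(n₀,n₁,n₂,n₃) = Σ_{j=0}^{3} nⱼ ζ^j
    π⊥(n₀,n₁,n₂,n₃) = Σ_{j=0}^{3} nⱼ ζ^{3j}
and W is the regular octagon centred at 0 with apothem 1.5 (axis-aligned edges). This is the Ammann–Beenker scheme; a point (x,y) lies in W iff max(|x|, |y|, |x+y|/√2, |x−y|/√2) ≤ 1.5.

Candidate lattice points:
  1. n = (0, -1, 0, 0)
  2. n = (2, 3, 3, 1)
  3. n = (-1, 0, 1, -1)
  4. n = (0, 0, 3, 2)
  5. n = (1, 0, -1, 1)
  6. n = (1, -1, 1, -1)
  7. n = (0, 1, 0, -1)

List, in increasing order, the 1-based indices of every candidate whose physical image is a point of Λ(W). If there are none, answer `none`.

Internal map: ζ^{3j} for j=0..3 gives (1,0), (−√2/2,√2/2), (0,−1), (√2/2,√2/2).
candidate 1: n = (0, -1, 0, 0) → π⊥ ≈ (+0.70711, -0.70711); max(|x|,|y|,|x±y|/√2) = 1.00000 ≤ 1.5 ⇒ ∈ W
candidate 2: n = (2, 3, 3, 1) → π⊥ ≈ (+0.58579, -0.17157); max(|x|,|y|,|x±y|/√2) = 0.58579 ≤ 1.5 ⇒ ∈ W
candidate 3: n = (-1, 0, 1, -1) → π⊥ ≈ (-1.70711, -1.70711); max(|x|,|y|,|x±y|/√2) = 2.41421 > 1.5 ⇒ ∉ W
candidate 4: n = (0, 0, 3, 2) → π⊥ ≈ (+1.41421, -1.58579); max(|x|,|y|,|x±y|/√2) = 2.12132 > 1.5 ⇒ ∉ W
candidate 5: n = (1, 0, -1, 1) → π⊥ ≈ (+1.70711, +1.70711); max(|x|,|y|,|x±y|/√2) = 2.41421 > 1.5 ⇒ ∉ W
candidate 6: n = (1, -1, 1, -1) → π⊥ ≈ (+1.00000, -2.41421); max(|x|,|y|,|x±y|/√2) = 2.41421 > 1.5 ⇒ ∉ W
candidate 7: n = (0, 1, 0, -1) → π⊥ ≈ (-1.41421, +0.00000); max(|x|,|y|,|x±y|/√2) = 1.41421 ≤ 1.5 ⇒ ∈ W

1, 2, 7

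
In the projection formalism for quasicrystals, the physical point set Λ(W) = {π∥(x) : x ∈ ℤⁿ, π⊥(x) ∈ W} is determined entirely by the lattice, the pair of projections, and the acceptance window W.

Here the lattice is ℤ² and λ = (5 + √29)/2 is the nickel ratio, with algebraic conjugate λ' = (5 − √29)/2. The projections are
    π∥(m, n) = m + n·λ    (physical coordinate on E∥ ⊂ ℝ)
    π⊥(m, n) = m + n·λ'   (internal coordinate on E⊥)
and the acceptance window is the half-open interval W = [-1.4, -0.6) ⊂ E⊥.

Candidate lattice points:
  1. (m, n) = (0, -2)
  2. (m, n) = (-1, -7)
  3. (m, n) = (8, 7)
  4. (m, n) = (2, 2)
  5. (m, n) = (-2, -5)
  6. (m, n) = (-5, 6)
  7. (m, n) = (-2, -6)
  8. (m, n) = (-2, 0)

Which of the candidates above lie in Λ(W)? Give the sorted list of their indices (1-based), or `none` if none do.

Compute λ' = (5−√29)/2 = -0.192582, so π⊥(m,n) = m -0.192582·n.
#1 (0,-2): internal coord 0 + (-2)·λ' = +0.385165; +0.385165 ∉ [-1.4, -0.6) → out
#2 (-1,-7): internal coord -1 + (-7)·λ' = +0.348077; +0.348077 ∉ [-1.4, -0.6) → out
#3 (8,7): internal coord 8 + (7)·λ' = +6.651923; +6.651923 ∉ [-1.4, -0.6) → out
#4 (2,2): internal coord 2 + (2)·λ' = +1.614835; +1.614835 ∉ [-1.4, -0.6) → out
#5 (-2,-5): internal coord -2 + (-5)·λ' = -1.037088; -1.037088 ∈ [-1.4, -0.6) → IN Λ
#6 (-5,6): internal coord -5 + (6)·λ' = -6.155494; -6.155494 ∉ [-1.4, -0.6) → out
#7 (-2,-6): internal coord -2 + (-6)·λ' = -0.844506; -0.844506 ∈ [-1.4, -0.6) → IN Λ
#8 (-2,0): internal coord -2 + (0)·λ' = -2.000000; -2.000000 ∉ [-1.4, -0.6) → out

5, 7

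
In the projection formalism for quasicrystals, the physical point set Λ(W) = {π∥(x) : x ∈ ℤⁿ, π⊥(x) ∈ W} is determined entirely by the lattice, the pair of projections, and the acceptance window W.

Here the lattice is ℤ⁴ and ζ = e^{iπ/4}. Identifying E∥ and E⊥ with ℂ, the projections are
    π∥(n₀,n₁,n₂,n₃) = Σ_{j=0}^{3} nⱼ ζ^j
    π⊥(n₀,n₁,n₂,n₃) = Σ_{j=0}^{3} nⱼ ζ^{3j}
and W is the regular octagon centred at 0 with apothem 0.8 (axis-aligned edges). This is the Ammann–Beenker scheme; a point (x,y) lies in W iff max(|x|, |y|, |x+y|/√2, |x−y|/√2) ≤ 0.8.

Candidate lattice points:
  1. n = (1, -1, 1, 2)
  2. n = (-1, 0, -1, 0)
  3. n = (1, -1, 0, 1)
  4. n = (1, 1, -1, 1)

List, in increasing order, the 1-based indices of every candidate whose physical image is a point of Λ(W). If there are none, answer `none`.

π⊥(n) = n₀ + n₁ζ³ + n₂ζ⁶ + n₃ζ⁹ where ζ = e^{iπ/4}.
#1 (1, -1, 1, 2): internal (3.1213, -0.2929); octagon support 3.1213 vs apothem 0.8 → ∉ W
#2 (-1, 0, -1, 0): internal (-1.0000, 1.0000); octagon support 1.4142 vs apothem 0.8 → ∉ W
#3 (1, -1, 0, 1): internal (2.4142, 0.0000); octagon support 2.4142 vs apothem 0.8 → ∉ W
#4 (1, 1, -1, 1): internal (1.0000, 2.4142); octagon support 2.4142 vs apothem 0.8 → ∉ W

none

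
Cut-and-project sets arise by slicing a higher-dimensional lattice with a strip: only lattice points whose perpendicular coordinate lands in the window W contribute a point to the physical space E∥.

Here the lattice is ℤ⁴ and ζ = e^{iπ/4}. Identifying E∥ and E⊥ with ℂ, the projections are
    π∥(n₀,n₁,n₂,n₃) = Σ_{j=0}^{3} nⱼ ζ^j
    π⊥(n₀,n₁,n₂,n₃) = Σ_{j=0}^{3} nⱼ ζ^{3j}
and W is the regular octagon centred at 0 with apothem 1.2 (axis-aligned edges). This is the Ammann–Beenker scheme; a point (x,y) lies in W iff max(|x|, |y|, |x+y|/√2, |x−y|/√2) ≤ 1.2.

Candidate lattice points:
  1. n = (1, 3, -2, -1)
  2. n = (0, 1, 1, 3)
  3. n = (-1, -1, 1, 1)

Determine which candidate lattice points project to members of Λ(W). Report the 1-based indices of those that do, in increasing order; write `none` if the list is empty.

Internal map: ζ^{3j} for j=0..3 gives (1,0), (−√2/2,√2/2), (0,−1), (√2/2,√2/2).
#1 (1, 3, -2, -1): internal (-1.8284, 3.4142); octagon support 3.7071 vs apothem 1.2 → ∉ W
#2 (0, 1, 1, 3): internal (1.4142, 1.8284); octagon support 2.2929 vs apothem 1.2 → ∉ W
#3 (-1, -1, 1, 1): internal (0.4142, -1.0000); octagon support 1.0000 vs apothem 1.2 → ∈ W

3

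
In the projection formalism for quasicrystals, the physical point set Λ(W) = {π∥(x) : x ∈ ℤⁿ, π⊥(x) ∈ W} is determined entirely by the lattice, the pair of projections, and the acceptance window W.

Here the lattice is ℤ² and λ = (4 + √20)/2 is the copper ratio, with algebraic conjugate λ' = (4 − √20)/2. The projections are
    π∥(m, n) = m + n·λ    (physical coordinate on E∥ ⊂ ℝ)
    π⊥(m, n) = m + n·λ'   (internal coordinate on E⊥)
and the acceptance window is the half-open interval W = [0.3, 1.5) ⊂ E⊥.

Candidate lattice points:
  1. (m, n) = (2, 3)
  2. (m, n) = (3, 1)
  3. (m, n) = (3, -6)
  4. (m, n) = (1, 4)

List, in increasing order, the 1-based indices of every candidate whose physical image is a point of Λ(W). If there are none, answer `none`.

1

Compute λ' = (4−√20)/2 = -0.236068, so π⊥(m,n) = m -0.236068·n.
candidate 1: (m,n)=(2,3) → π∥ = 2+3·λ ≈ 14.708204, π⊥ = 2+3·λ' ≈ 1.291796 ∈ [0.3, 1.5) ⇒ IN Λ
candidate 2: (m,n)=(3,1) → π∥ = 3+1·λ ≈ 7.236068, π⊥ = 3+1·λ' ≈ 2.763932 ∉ [0.3, 1.5) ⇒ out
candidate 3: (m,n)=(3,-6) → π∥ = 3-6·λ ≈ -22.416408, π⊥ = 3-6·λ' ≈ 4.416408 ∉ [0.3, 1.5) ⇒ out
candidate 4: (m,n)=(1,4) → π∥ = 1+4·λ ≈ 17.944272, π⊥ = 1+4·λ' ≈ 0.055728 ∉ [0.3, 1.5) ⇒ out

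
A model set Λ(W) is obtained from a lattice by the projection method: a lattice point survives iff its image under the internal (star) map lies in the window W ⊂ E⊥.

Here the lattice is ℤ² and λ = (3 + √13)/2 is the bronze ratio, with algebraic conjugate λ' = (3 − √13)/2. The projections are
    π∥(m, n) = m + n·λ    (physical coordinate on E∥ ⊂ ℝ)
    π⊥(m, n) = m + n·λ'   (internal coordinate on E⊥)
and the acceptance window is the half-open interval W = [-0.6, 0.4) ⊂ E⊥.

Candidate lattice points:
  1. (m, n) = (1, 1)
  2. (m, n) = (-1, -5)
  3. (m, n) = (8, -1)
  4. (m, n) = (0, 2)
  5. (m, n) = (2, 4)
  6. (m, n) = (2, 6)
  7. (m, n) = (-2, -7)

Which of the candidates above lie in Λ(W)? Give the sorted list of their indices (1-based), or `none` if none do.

Compute λ' = (3−√13)/2 = -0.302776, so π⊥(m,n) = m -0.302776·n.
candidate 1: (m,n)=(1,1) → π∥ = 1+1·λ ≈ 4.302776, π⊥ = 1+1·λ' ≈ 0.697224 ∉ [-0.6, 0.4) ⇒ out
candidate 2: (m,n)=(-1,-5) → π∥ = -1-5·λ ≈ -17.513878, π⊥ = -1-5·λ' ≈ 0.513878 ∉ [-0.6, 0.4) ⇒ out
candidate 3: (m,n)=(8,-1) → π∥ = 8-1·λ ≈ 4.697224, π⊥ = 8-1·λ' ≈ 8.302776 ∉ [-0.6, 0.4) ⇒ out
candidate 4: (m,n)=(0,2) → π∥ = 0+2·λ ≈ 6.605551, π⊥ = 0+2·λ' ≈ -0.605551 ∉ [-0.6, 0.4) ⇒ out
candidate 5: (m,n)=(2,4) → π∥ = 2+4·λ ≈ 15.211103, π⊥ = 2+4·λ' ≈ 0.788897 ∉ [-0.6, 0.4) ⇒ out
candidate 6: (m,n)=(2,6) → π∥ = 2+6·λ ≈ 21.816654, π⊥ = 2+6·λ' ≈ 0.183346 ∈ [-0.6, 0.4) ⇒ IN Λ
candidate 7: (m,n)=(-2,-7) → π∥ = -2-7·λ ≈ -25.119429, π⊥ = -2-7·λ' ≈ 0.119429 ∈ [-0.6, 0.4) ⇒ IN Λ

6, 7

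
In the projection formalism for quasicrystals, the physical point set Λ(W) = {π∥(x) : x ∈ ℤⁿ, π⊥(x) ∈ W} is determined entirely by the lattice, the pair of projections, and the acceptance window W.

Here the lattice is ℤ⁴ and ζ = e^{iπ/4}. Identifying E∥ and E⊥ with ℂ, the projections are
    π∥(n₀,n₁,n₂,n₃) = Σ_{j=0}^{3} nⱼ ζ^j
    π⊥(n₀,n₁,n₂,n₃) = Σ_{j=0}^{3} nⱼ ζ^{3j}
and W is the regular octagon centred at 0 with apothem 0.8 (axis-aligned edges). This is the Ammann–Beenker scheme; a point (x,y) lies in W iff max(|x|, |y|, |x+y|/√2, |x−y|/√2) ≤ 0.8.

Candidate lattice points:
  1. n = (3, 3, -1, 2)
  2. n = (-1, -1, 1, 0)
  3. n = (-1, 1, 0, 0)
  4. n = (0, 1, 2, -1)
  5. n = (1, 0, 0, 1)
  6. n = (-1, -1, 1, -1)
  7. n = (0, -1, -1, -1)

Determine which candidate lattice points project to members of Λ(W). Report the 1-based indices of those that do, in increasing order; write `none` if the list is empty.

Internal map: ζ^{3j} for j=0..3 gives (1,0), (−√2/2,√2/2), (0,−1), (√2/2,√2/2).
#1 (3, 3, -1, 2): internal (2.2929, 4.5355); octagon support 4.8284 vs apothem 0.8 → ∉ W
#2 (-1, -1, 1, 0): internal (-0.2929, -1.7071); octagon support 1.7071 vs apothem 0.8 → ∉ W
#3 (-1, 1, 0, 0): internal (-1.7071, 0.7071); octagon support 1.7071 vs apothem 0.8 → ∉ W
#4 (0, 1, 2, -1): internal (-1.4142, -2.0000); octagon support 2.4142 vs apothem 0.8 → ∉ W
#5 (1, 0, 0, 1): internal (1.7071, 0.7071); octagon support 1.7071 vs apothem 0.8 → ∉ W
#6 (-1, -1, 1, -1): internal (-1.0000, -2.4142); octagon support 2.4142 vs apothem 0.8 → ∉ W
#7 (0, -1, -1, -1): internal (0.0000, -0.4142); octagon support 0.4142 vs apothem 0.8 → ∈ W

7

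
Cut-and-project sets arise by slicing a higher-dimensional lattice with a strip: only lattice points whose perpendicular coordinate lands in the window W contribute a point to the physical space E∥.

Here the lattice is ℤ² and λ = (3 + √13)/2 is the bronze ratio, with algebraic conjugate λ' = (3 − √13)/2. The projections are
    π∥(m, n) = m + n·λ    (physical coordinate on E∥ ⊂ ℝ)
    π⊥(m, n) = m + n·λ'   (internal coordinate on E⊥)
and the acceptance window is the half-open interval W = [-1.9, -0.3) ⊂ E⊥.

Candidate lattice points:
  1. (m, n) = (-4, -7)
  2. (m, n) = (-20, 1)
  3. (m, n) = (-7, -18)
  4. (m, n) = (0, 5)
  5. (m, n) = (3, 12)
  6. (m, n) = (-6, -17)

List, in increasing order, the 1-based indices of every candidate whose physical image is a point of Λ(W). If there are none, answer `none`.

1, 3, 4, 5, 6

Compute λ' = (3−√13)/2 = -0.302776, so π⊥(m,n) = m -0.302776·n.
#1 (-4,-7): internal coord -4 + (-7)·λ' = -1.880571; -1.880571 ∈ [-1.9, -0.3) → IN Λ
#2 (-20,1): internal coord -20 + (1)·λ' = -20.302776; -20.302776 ∉ [-1.9, -0.3) → out
#3 (-7,-18): internal coord -7 + (-18)·λ' = -1.550039; -1.550039 ∈ [-1.9, -0.3) → IN Λ
#4 (0,5): internal coord 0 + (5)·λ' = -1.513878; -1.513878 ∈ [-1.9, -0.3) → IN Λ
#5 (3,12): internal coord 3 + (12)·λ' = -0.633308; -0.633308 ∈ [-1.9, -0.3) → IN Λ
#6 (-6,-17): internal coord -6 + (-17)·λ' = -0.852814; -0.852814 ∈ [-1.9, -0.3) → IN Λ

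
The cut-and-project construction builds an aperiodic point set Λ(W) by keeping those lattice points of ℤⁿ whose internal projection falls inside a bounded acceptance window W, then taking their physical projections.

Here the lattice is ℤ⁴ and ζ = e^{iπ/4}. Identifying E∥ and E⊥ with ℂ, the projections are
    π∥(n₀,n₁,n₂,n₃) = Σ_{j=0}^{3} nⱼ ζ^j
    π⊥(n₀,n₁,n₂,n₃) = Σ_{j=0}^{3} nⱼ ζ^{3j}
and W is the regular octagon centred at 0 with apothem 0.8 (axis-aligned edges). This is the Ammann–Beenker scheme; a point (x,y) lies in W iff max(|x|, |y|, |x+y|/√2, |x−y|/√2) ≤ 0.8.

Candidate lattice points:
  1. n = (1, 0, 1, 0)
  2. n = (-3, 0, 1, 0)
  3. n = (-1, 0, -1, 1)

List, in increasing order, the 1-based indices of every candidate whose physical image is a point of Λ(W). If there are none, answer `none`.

none

Internal map: ζ^{3j} for j=0..3 gives (1,0), (−√2/2,√2/2), (0,−1), (√2/2,√2/2).
candidate 1: n = (1, 0, 1, 0) → π⊥ ≈ (+1.000000, -1.000000); max(|x|,|y|,|x±y|/√2) = 1.414214 > 0.8 ⇒ ∉ W
candidate 2: n = (-3, 0, 1, 0) → π⊥ ≈ (-3.000000, -1.000000); max(|x|,|y|,|x±y|/√2) = 3.000000 > 0.8 ⇒ ∉ W
candidate 3: n = (-1, 0, -1, 1) → π⊥ ≈ (-0.292893, +1.707107); max(|x|,|y|,|x±y|/√2) = 1.707107 > 0.8 ⇒ ∉ W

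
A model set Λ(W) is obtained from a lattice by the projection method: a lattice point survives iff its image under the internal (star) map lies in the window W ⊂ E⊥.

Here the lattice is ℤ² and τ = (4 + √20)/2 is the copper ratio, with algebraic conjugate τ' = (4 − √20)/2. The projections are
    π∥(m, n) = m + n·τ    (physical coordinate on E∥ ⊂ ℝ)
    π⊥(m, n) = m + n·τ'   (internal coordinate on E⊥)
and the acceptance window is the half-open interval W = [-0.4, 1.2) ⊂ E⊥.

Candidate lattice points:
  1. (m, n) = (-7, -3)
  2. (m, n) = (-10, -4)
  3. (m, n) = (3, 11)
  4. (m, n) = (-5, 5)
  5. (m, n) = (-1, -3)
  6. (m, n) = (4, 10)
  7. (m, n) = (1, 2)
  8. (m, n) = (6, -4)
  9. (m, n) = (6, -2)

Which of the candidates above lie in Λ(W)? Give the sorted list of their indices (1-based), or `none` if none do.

3, 5, 7

τ' = (4−√20)/2 ≈ -0.2361.
candidate 1: (m,n)=(-7,-3) → π∥ = -7-3·τ ≈ -19.7082, π⊥ = -7-3·τ' ≈ -6.2918 ∉ [-0.4, 1.2) ⇒ out
candidate 2: (m,n)=(-10,-4) → π∥ = -10-4·τ ≈ -26.9443, π⊥ = -10-4·τ' ≈ -9.0557 ∉ [-0.4, 1.2) ⇒ out
candidate 3: (m,n)=(3,11) → π∥ = 3+11·τ ≈ 49.5967, π⊥ = 3+11·τ' ≈ 0.4033 ∈ [-0.4, 1.2) ⇒ IN Λ
candidate 4: (m,n)=(-5,5) → π∥ = -5+5·τ ≈ 16.1803, π⊥ = -5+5·τ' ≈ -6.1803 ∉ [-0.4, 1.2) ⇒ out
candidate 5: (m,n)=(-1,-3) → π∥ = -1-3·τ ≈ -13.7082, π⊥ = -1-3·τ' ≈ -0.2918 ∈ [-0.4, 1.2) ⇒ IN Λ
candidate 6: (m,n)=(4,10) → π∥ = 4+10·τ ≈ 46.3607, π⊥ = 4+10·τ' ≈ 1.6393 ∉ [-0.4, 1.2) ⇒ out
candidate 7: (m,n)=(1,2) → π∥ = 1+2·τ ≈ 9.4721, π⊥ = 1+2·τ' ≈ 0.5279 ∈ [-0.4, 1.2) ⇒ IN Λ
candidate 8: (m,n)=(6,-4) → π∥ = 6-4·τ ≈ -10.9443, π⊥ = 6-4·τ' ≈ 6.9443 ∉ [-0.4, 1.2) ⇒ out
candidate 9: (m,n)=(6,-2) → π∥ = 6-2·τ ≈ -2.4721, π⊥ = 6-2·τ' ≈ 6.4721 ∉ [-0.4, 1.2) ⇒ out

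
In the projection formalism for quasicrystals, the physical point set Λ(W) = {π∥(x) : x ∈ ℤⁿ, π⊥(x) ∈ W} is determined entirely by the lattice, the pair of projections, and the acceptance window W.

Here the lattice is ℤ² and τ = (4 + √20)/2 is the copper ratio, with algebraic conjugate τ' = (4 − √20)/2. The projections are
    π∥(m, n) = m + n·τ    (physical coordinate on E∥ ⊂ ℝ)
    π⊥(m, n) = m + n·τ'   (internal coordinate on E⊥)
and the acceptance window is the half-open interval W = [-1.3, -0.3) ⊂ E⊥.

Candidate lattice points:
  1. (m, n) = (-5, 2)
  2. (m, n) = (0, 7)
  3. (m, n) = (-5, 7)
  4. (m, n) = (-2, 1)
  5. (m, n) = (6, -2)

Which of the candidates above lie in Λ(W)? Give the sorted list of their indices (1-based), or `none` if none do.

none

Numerically τ ≈ 4.2361 and τ' = −1/τ ≈ -0.2361.
[1] lift (-5,2): star map gives -5.4721; window check -1.3 ≤ -5.4721 < -0.3 is false → out
[2] lift (0,7): star map gives -1.6525; window check -1.3 ≤ -1.6525 < -0.3 is false → out
[3] lift (-5,7): star map gives -6.6525; window check -1.3 ≤ -6.6525 < -0.3 is false → out
[4] lift (-2,1): star map gives -2.2361; window check -1.3 ≤ -2.2361 < -0.3 is false → out
[5] lift (6,-2): star map gives 6.4721; window check -1.3 ≤ 6.4721 < -0.3 is false → out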